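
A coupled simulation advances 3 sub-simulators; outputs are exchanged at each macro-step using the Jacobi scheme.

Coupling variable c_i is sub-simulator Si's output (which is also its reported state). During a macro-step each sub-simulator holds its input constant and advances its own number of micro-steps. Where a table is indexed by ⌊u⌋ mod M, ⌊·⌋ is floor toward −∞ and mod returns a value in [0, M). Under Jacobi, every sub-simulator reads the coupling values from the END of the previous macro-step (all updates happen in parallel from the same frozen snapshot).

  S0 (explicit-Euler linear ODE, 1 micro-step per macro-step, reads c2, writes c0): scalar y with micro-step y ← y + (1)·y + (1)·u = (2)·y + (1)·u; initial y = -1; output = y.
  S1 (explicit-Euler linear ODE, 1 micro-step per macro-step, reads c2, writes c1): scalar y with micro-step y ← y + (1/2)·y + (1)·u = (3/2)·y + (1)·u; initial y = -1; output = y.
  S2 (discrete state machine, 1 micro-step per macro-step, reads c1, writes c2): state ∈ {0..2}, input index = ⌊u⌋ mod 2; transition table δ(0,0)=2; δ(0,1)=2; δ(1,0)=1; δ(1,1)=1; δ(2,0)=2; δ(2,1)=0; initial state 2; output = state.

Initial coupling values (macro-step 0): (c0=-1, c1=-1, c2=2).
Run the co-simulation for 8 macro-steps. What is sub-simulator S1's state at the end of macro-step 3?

macro 1: S0 reads c2=2 → after 1×micro: 0; S1 reads c2=2 → after 1×micro: 1/2; S2 reads c1=-1 → after 1×micro: 0 ⇒ (c0=0, c1=1/2, c2=0)
macro 2: S0 reads c2=0 → after 1×micro: 0; S1 reads c2=0 → after 1×micro: 3/4; S2 reads c1=1/2 → after 1×micro: 2 ⇒ (c0=0, c1=3/4, c2=2)
macro 3: S0 reads c2=2 → after 1×micro: 2; S1 reads c2=2 → after 1×micro: 25/8; S2 reads c1=3/4 → after 1×micro: 2 ⇒ (c0=2, c1=25/8, c2=2)
macro 4: S0 reads c2=2 → after 1×micro: 6; S1 reads c2=2 → after 1×micro: 107/16; S2 reads c1=25/8 → after 1×micro: 0 ⇒ (c0=6, c1=107/16, c2=0)
macro 5: S0 reads c2=0 → after 1×micro: 12; S1 reads c2=0 → after 1×micro: 321/32; S2 reads c1=107/16 → after 1×micro: 2 ⇒ (c0=12, c1=321/32, c2=2)
macro 6: S0 reads c2=2 → after 1×micro: 26; S1 reads c2=2 → after 1×micro: 1091/64; S2 reads c1=321/32 → after 1×micro: 2 ⇒ (c0=26, c1=1091/64, c2=2)
macro 7: S0 reads c2=2 → after 1×micro: 54; S1 reads c2=2 → after 1×micro: 3529/128; S2 reads c1=1091/64 → after 1×micro: 0 ⇒ (c0=54, c1=3529/128, c2=0)
macro 8: S0 reads c2=0 → after 1×micro: 108; S1 reads c2=0 → after 1×micro: 10587/256; S2 reads c1=3529/128 → after 1×micro: 2 ⇒ (c0=108, c1=10587/256, c2=2)

S1 state at macro-step 3 = 25/8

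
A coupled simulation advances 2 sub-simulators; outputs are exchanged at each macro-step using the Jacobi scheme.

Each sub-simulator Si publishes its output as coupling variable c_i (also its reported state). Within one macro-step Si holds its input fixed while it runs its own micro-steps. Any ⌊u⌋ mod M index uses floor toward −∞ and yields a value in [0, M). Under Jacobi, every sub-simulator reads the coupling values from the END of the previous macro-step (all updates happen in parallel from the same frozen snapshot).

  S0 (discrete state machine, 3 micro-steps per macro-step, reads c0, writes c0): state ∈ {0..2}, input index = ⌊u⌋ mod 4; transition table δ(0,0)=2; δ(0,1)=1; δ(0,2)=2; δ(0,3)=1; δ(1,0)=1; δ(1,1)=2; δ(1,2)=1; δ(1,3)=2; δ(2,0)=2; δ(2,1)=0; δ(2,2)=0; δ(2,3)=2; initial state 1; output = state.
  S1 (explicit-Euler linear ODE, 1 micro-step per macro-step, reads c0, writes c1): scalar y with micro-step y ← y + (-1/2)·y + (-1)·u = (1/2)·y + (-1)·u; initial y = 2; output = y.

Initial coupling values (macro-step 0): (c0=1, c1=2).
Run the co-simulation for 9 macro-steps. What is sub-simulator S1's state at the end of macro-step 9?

S1 state at macro-step 9 = -255/128

macro 1: S0 reads c0=1 → after 3×micro: 1; S1 reads c0=1 → after 1×micro: 0 ⇒ (c0=1, c1=0)
macro 2: S0 reads c0=1 → after 3×micro: 1; S1 reads c0=1 → after 1×micro: -1 ⇒ (c0=1, c1=-1)
macro 3: S0 reads c0=1 → after 3×micro: 1; S1 reads c0=1 → after 1×micro: -3/2 ⇒ (c0=1, c1=-3/2)
macro 4: S0 reads c0=1 → after 3×micro: 1; S1 reads c0=1 → after 1×micro: -7/4 ⇒ (c0=1, c1=-7/4)
macro 5: S0 reads c0=1 → after 3×micro: 1; S1 reads c0=1 → after 1×micro: -15/8 ⇒ (c0=1, c1=-15/8)
macro 6: S0 reads c0=1 → after 3×micro: 1; S1 reads c0=1 → after 1×micro: -31/16 ⇒ (c0=1, c1=-31/16)
macro 7: S0 reads c0=1 → after 3×micro: 1; S1 reads c0=1 → after 1×micro: -63/32 ⇒ (c0=1, c1=-63/32)
macro 8: S0 reads c0=1 → after 3×micro: 1; S1 reads c0=1 → after 1×micro: -127/64 ⇒ (c0=1, c1=-127/64)
macro 9: S0 reads c0=1 → after 3×micro: 1; S1 reads c0=1 → after 1×micro: -255/128 ⇒ (c0=1, c1=-255/128)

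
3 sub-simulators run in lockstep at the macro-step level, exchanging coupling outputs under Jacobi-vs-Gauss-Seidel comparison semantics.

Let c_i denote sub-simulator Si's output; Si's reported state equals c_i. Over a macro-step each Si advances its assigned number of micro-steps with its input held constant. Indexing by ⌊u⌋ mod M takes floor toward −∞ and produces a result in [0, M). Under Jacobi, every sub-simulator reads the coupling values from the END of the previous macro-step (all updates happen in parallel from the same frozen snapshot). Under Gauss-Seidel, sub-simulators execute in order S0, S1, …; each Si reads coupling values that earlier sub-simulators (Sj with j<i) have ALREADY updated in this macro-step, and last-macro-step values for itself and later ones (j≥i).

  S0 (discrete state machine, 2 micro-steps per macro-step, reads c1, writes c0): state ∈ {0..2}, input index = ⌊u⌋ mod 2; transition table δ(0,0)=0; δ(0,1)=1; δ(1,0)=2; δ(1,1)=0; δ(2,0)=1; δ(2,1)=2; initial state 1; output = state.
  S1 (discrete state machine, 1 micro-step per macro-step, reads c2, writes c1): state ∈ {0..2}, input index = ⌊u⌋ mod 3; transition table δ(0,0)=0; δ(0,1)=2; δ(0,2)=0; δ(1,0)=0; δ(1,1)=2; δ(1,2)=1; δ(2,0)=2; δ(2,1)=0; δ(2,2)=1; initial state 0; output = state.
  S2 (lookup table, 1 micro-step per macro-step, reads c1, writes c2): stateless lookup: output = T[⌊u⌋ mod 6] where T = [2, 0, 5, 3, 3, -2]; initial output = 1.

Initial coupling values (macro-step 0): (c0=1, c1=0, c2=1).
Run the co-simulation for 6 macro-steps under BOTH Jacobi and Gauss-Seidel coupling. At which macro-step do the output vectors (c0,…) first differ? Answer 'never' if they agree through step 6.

[Jacobi] macro 1: S0 reads c1=0 → after 2×micro: 1; S1 reads c2=1 → after 1×micro: 2; S2 reads c1=0 → after 1×micro: 2 ⇒ (c0=1, c1=2, c2=2)
[Jacobi] macro 2: S0 reads c1=2 → after 2×micro: 1; S1 reads c2=2 → after 1×micro: 1; S2 reads c1=2 → after 1×micro: 5 ⇒ (c0=1, c1=1, c2=5)
[Jacobi] macro 3: S0 reads c1=1 → after 2×micro: 1; S1 reads c2=5 → after 1×micro: 1; S2 reads c1=1 → after 1×micro: 0 ⇒ (c0=1, c1=1, c2=0)
[Jacobi] macro 4: S0 reads c1=1 → after 2×micro: 1; S1 reads c2=0 → after 1×micro: 0; S2 reads c1=1 → after 1×micro: 0 ⇒ (c0=1, c1=0, c2=0)
[Jacobi] macro 5: S0 reads c1=0 → after 2×micro: 1; S1 reads c2=0 → after 1×micro: 0; S2 reads c1=0 → after 1×micro: 2 ⇒ (c0=1, c1=0, c2=2)
[Jacobi] macro 6: S0 reads c1=0 → after 2×micro: 1; S1 reads c2=2 → after 1×micro: 0; S2 reads c1=0 → after 1×micro: 2 ⇒ (c0=1, c1=0, c2=2)
[Gauss-Seidel] macro 1: S0 reads c1=0 → after 2×micro: 1; S1 reads c2=1 → after 1×micro: 2; S2 reads c1=2 → after 1×micro: 5 ⇒ (c0=1, c1=2, c2=5)
[Gauss-Seidel] macro 2: S0 reads c1=2 → after 2×micro: 1; S1 reads c2=5 → after 1×micro: 1; S2 reads c1=1 → after 1×micro: 0 ⇒ (c0=1, c1=1, c2=0)
[Gauss-Seidel] macro 3: S0 reads c1=1 → after 2×micro: 1; S1 reads c2=0 → after 1×micro: 0; S2 reads c1=0 → after 1×micro: 2 ⇒ (c0=1, c1=0, c2=2)
[Gauss-Seidel] macro 4: S0 reads c1=0 → after 2×micro: 1; S1 reads c2=2 → after 1×micro: 0; S2 reads c1=0 → after 1×micro: 2 ⇒ (c0=1, c1=0, c2=2)
[Gauss-Seidel] macro 5: S0 reads c1=0 → after 2×micro: 1; S1 reads c2=2 → after 1×micro: 0; S2 reads c1=0 → after 1×micro: 2 ⇒ (c0=1, c1=0, c2=2)
[Gauss-Seidel] macro 6: S0 reads c1=0 → after 2×micro: 1; S1 reads c2=2 → after 1×micro: 0; S2 reads c1=0 → after 1×micro: 2 ⇒ (c0=1, c1=0, c2=2)

first divergence at macro-step: 1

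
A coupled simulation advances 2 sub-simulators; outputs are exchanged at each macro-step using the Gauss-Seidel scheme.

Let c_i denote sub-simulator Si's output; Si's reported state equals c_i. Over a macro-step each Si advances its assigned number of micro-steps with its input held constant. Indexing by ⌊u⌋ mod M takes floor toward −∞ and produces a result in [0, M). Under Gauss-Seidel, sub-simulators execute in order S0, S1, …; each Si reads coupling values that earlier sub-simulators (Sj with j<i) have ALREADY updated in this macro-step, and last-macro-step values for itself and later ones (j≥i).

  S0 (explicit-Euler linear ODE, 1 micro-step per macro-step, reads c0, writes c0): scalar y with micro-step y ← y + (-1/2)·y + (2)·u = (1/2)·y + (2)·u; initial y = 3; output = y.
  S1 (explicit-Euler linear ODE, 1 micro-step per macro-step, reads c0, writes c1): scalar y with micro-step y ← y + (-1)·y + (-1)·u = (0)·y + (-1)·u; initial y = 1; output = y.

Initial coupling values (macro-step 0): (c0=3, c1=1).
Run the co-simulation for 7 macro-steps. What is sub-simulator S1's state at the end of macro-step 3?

macro 1: S0 reads c0=3 → after 1×micro: 15/2; S1 reads c0=15/2 → after 1×micro: -15/2 ⇒ (c0=15/2, c1=-15/2)
macro 2: S0 reads c0=15/2 → after 1×micro: 75/4; S1 reads c0=75/4 → after 1×micro: -75/4 ⇒ (c0=75/4, c1=-75/4)
macro 3: S0 reads c0=75/4 → after 1×micro: 375/8; S1 reads c0=375/8 → after 1×micro: -375/8 ⇒ (c0=375/8, c1=-375/8)
macro 4: S0 reads c0=375/8 → after 1×micro: 1875/16; S1 reads c0=1875/16 → after 1×micro: -1875/16 ⇒ (c0=1875/16, c1=-1875/16)
macro 5: S0 reads c0=1875/16 → after 1×micro: 9375/32; S1 reads c0=9375/32 → after 1×micro: -9375/32 ⇒ (c0=9375/32, c1=-9375/32)
macro 6: S0 reads c0=9375/32 → after 1×micro: 46875/64; S1 reads c0=46875/64 → after 1×micro: -46875/64 ⇒ (c0=46875/64, c1=-46875/64)
macro 7: S0 reads c0=46875/64 → after 1×micro: 234375/128; S1 reads c0=234375/128 → after 1×micro: -234375/128 ⇒ (c0=234375/128, c1=-234375/128)

S1 state at macro-step 3 = -375/8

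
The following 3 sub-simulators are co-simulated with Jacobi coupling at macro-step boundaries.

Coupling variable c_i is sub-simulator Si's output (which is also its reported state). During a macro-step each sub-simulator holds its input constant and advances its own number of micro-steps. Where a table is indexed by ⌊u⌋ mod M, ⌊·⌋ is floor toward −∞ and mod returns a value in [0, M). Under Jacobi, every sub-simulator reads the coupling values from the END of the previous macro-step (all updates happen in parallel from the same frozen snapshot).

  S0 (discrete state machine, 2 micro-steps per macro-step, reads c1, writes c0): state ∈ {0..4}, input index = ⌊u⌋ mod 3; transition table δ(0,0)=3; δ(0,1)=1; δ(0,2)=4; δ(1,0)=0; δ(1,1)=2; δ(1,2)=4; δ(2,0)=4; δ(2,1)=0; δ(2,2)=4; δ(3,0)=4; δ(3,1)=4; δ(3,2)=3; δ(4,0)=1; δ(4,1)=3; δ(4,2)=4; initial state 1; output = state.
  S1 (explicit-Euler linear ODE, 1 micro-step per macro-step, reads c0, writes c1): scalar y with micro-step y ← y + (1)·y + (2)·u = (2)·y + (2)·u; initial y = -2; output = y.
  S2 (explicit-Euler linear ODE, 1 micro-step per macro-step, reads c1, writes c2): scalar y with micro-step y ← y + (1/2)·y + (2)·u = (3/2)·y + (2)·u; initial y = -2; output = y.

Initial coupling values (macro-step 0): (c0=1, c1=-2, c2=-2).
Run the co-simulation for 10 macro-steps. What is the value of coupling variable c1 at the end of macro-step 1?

c1 at macro-step 1 = -2

macro 1: S0 reads c1=-2 → after 2×micro: 0; S1 reads c0=1 → after 1×micro: -2; S2 reads c1=-2 → after 1×micro: -7 ⇒ (c0=0, c1=-2, c2=-7)
macro 2: S0 reads c1=-2 → after 2×micro: 2; S1 reads c0=0 → after 1×micro: -4; S2 reads c1=-2 → after 1×micro: -29/2 ⇒ (c0=2, c1=-4, c2=-29/2)
macro 3: S0 reads c1=-4 → after 2×micro: 4; S1 reads c0=2 → after 1×micro: -4; S2 reads c1=-4 → after 1×micro: -119/4 ⇒ (c0=4, c1=-4, c2=-119/4)
macro 4: S0 reads c1=-4 → after 2×micro: 4; S1 reads c0=4 → after 1×micro: 0; S2 reads c1=-4 → after 1×micro: -421/8 ⇒ (c0=4, c1=0, c2=-421/8)
macro 5: S0 reads c1=0 → after 2×micro: 0; S1 reads c0=4 → after 1×micro: 8; S2 reads c1=0 → after 1×micro: -1263/16 ⇒ (c0=0, c1=8, c2=-1263/16)
macro 6: S0 reads c1=8 → after 2×micro: 4; S1 reads c0=0 → after 1×micro: 16; S2 reads c1=8 → after 1×micro: -3277/32 ⇒ (c0=4, c1=16, c2=-3277/32)
macro 7: S0 reads c1=16 → after 2×micro: 4; S1 reads c0=4 → after 1×micro: 40; S2 reads c1=16 → after 1×micro: -7783/64 ⇒ (c0=4, c1=40, c2=-7783/64)
macro 8: S0 reads c1=40 → after 2×micro: 4; S1 reads c0=4 → after 1×micro: 88; S2 reads c1=40 → after 1×micro: -13109/128 ⇒ (c0=4, c1=88, c2=-13109/128)
macro 9: S0 reads c1=88 → after 2×micro: 4; S1 reads c0=4 → after 1×micro: 184; S2 reads c1=88 → after 1×micro: 5729/256 ⇒ (c0=4, c1=184, c2=5729/256)
macro 10: S0 reads c1=184 → after 2×micro: 4; S1 reads c0=4 → after 1×micro: 376; S2 reads c1=184 → after 1×micro: 205603/512 ⇒ (c0=4, c1=376, c2=205603/512)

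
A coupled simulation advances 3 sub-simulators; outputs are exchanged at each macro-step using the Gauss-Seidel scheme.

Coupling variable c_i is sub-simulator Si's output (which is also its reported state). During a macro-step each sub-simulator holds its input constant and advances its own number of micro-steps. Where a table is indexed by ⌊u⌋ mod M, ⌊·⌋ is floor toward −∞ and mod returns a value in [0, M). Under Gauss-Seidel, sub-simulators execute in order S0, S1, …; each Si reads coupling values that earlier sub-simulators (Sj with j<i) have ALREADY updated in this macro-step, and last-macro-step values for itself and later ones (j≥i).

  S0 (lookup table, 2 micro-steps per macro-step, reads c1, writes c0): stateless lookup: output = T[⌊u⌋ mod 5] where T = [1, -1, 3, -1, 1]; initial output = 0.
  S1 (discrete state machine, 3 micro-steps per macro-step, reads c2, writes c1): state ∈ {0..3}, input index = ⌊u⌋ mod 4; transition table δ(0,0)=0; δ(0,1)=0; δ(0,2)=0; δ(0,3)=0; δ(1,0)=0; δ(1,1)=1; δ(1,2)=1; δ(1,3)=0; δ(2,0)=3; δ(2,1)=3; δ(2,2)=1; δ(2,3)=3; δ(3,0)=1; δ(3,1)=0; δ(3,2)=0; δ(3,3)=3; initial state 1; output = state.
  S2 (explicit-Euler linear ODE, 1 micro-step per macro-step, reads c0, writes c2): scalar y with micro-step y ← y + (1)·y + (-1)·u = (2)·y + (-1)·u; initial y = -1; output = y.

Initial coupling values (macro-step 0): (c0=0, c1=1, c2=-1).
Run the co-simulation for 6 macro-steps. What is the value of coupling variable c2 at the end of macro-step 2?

macro 1: S0 reads c1=1 → after 2×micro: -1; S1 reads c2=-1 → after 3×micro: 0; S2 reads c0=-1 → after 1×micro: -1 ⇒ (c0=-1, c1=0, c2=-1)
macro 2: S0 reads c1=0 → after 2×micro: 1; S1 reads c2=-1 → after 3×micro: 0; S2 reads c0=1 → after 1×micro: -3 ⇒ (c0=1, c1=0, c2=-3)
macro 3: S0 reads c1=0 → after 2×micro: 1; S1 reads c2=-3 → after 3×micro: 0; S2 reads c0=1 → after 1×micro: -7 ⇒ (c0=1, c1=0, c2=-7)
macro 4: S0 reads c1=0 → after 2×micro: 1; S1 reads c2=-7 → after 3×micro: 0; S2 reads c0=1 → after 1×micro: -15 ⇒ (c0=1, c1=0, c2=-15)
macro 5: S0 reads c1=0 → after 2×micro: 1; S1 reads c2=-15 → after 3×micro: 0; S2 reads c0=1 → after 1×micro: -31 ⇒ (c0=1, c1=0, c2=-31)
macro 6: S0 reads c1=0 → after 2×micro: 1; S1 reads c2=-31 → after 3×micro: 0; S2 reads c0=1 → after 1×micro: -63 ⇒ (c0=1, c1=0, c2=-63)

c2 at macro-step 2 = -3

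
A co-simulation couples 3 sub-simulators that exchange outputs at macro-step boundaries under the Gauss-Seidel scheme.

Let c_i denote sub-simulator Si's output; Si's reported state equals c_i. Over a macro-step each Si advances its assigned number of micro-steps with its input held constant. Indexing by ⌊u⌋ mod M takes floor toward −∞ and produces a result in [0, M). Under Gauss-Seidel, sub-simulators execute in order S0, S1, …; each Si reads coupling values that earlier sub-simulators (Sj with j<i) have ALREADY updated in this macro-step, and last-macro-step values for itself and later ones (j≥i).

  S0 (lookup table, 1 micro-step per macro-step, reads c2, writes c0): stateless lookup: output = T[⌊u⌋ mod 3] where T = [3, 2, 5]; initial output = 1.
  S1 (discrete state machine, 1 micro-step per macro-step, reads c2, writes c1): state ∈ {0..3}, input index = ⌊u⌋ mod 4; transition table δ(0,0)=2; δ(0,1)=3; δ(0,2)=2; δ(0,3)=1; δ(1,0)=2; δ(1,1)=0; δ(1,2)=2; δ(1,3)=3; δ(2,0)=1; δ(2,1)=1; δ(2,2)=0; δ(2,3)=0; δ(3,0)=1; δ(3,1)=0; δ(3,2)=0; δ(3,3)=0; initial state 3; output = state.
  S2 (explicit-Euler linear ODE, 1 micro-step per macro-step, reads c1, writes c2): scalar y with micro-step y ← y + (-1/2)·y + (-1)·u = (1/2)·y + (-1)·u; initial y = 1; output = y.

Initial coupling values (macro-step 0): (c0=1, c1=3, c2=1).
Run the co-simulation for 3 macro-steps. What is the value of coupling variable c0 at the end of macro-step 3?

c0 at macro-step 3 = 2

macro 1: S0 reads c2=1 → after 1×micro: 2; S1 reads c2=1 → after 1×micro: 0; S2 reads c1=0 → after 1×micro: 1/2 ⇒ (c0=2, c1=0, c2=1/2)
macro 2: S0 reads c2=1/2 → after 1×micro: 3; S1 reads c2=1/2 → after 1×micro: 2; S2 reads c1=2 → after 1×micro: -7/4 ⇒ (c0=3, c1=2, c2=-7/4)
macro 3: S0 reads c2=-7/4 → after 1×micro: 2; S1 reads c2=-7/4 → after 1×micro: 0; S2 reads c1=0 → after 1×micro: -7/8 ⇒ (c0=2, c1=0, c2=-7/8)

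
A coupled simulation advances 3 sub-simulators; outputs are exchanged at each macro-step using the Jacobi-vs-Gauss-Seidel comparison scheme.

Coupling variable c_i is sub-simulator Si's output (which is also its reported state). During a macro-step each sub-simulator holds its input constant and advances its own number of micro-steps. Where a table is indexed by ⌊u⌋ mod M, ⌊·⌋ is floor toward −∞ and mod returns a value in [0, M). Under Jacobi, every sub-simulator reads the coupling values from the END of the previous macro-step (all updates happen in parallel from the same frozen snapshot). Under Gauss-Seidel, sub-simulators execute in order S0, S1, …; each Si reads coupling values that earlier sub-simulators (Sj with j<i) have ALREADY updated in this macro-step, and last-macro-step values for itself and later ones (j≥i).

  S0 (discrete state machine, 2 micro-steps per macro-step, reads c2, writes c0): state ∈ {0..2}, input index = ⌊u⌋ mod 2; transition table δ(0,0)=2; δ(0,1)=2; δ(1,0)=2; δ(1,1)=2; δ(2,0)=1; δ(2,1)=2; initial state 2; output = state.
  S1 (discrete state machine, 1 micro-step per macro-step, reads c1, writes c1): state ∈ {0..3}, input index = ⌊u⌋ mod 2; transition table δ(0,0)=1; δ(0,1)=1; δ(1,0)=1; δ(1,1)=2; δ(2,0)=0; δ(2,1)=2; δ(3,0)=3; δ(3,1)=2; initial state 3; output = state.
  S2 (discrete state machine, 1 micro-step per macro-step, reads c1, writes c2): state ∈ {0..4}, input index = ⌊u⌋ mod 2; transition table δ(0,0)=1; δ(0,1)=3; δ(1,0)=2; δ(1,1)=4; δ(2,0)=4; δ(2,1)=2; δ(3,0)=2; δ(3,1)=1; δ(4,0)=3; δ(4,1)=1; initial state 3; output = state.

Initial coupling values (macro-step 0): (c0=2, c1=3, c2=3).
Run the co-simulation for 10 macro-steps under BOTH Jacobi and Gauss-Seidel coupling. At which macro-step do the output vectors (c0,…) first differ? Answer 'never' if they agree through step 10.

first divergence at macro-step: 1

[Jacobi] macro 1: S0 reads c2=3 → after 2×micro: 2; S1 reads c1=3 → after 1×micro: 2; S2 reads c1=3 → after 1×micro: 1 ⇒ (c0=2, c1=2, c2=1)
[Jacobi] macro 2: S0 reads c2=1 → after 2×micro: 2; S1 reads c1=2 → after 1×micro: 0; S2 reads c1=2 → after 1×micro: 2 ⇒ (c0=2, c1=0, c2=2)
[Jacobi] macro 3: S0 reads c2=2 → after 2×micro: 2; S1 reads c1=0 → after 1×micro: 1; S2 reads c1=0 → after 1×micro: 4 ⇒ (c0=2, c1=1, c2=4)
[Jacobi] macro 4: S0 reads c2=4 → after 2×micro: 2; S1 reads c1=1 → after 1×micro: 2; S2 reads c1=1 → after 1×micro: 1 ⇒ (c0=2, c1=2, c2=1)
[Jacobi] macro 5: S0 reads c2=1 → after 2×micro: 2; S1 reads c1=2 → after 1×micro: 0; S2 reads c1=2 → after 1×micro: 2 ⇒ (c0=2, c1=0, c2=2)
[Jacobi] macro 6: S0 reads c2=2 → after 2×micro: 2; S1 reads c1=0 → after 1×micro: 1; S2 reads c1=0 → after 1×micro: 4 ⇒ (c0=2, c1=1, c2=4)
[Jacobi] macro 7: S0 reads c2=4 → after 2×micro: 2; S1 reads c1=1 → after 1×micro: 2; S2 reads c1=1 → after 1×micro: 1 ⇒ (c0=2, c1=2, c2=1)
[Jacobi] macro 8: S0 reads c2=1 → after 2×micro: 2; S1 reads c1=2 → after 1×micro: 0; S2 reads c1=2 → after 1×micro: 2 ⇒ (c0=2, c1=0, c2=2)
[Jacobi] macro 9: S0 reads c2=2 → after 2×micro: 2; S1 reads c1=0 → after 1×micro: 1; S2 reads c1=0 → after 1×micro: 4 ⇒ (c0=2, c1=1, c2=4)
[Jacobi] macro 10: S0 reads c2=4 → after 2×micro: 2; S1 reads c1=1 → after 1×micro: 2; S2 reads c1=1 → after 1×micro: 1 ⇒ (c0=2, c1=2, c2=1)
[Gauss-Seidel] macro 1: S0 reads c2=3 → after 2×micro: 2; S1 reads c1=3 → after 1×micro: 2; S2 reads c1=2 → after 1×micro: 2 ⇒ (c0=2, c1=2, c2=2)
[Gauss-Seidel] macro 2: S0 reads c2=2 → after 2×micro: 2; S1 reads c1=2 → after 1×micro: 0; S2 reads c1=0 → after 1×micro: 4 ⇒ (c0=2, c1=0, c2=4)
[Gauss-Seidel] macro 3: S0 reads c2=4 → after 2×micro: 2; S1 reads c1=0 → after 1×micro: 1; S2 reads c1=1 → after 1×micro: 1 ⇒ (c0=2, c1=1, c2=1)
[Gauss-Seidel] macro 4: S0 reads c2=1 → after 2×micro: 2; S1 reads c1=1 → after 1×micro: 2; S2 reads c1=2 → after 1×micro: 2 ⇒ (c0=2, c1=2, c2=2)
[Gauss-Seidel] macro 5: S0 reads c2=2 → after 2×micro: 2; S1 reads c1=2 → after 1×micro: 0; S2 reads c1=0 → after 1×micro: 4 ⇒ (c0=2, c1=0, c2=4)
[Gauss-Seidel] macro 6: S0 reads c2=4 → after 2×micro: 2; S1 reads c1=0 → after 1×micro: 1; S2 reads c1=1 → after 1×micro: 1 ⇒ (c0=2, c1=1, c2=1)
[Gauss-Seidel] macro 7: S0 reads c2=1 → after 2×micro: 2; S1 reads c1=1 → after 1×micro: 2; S2 reads c1=2 → after 1×micro: 2 ⇒ (c0=2, c1=2, c2=2)
[Gauss-Seidel] macro 8: S0 reads c2=2 → after 2×micro: 2; S1 reads c1=2 → after 1×micro: 0; S2 reads c1=0 → after 1×micro: 4 ⇒ (c0=2, c1=0, c2=4)
[Gauss-Seidel] macro 9: S0 reads c2=4 → after 2×micro: 2; S1 reads c1=0 → after 1×micro: 1; S2 reads c1=1 → after 1×micro: 1 ⇒ (c0=2, c1=1, c2=1)
[Gauss-Seidel] macro 10: S0 reads c2=1 → after 2×micro: 2; S1 reads c1=1 → after 1×micro: 2; S2 reads c1=2 → after 1×micro: 2 ⇒ (c0=2, c1=2, c2=2)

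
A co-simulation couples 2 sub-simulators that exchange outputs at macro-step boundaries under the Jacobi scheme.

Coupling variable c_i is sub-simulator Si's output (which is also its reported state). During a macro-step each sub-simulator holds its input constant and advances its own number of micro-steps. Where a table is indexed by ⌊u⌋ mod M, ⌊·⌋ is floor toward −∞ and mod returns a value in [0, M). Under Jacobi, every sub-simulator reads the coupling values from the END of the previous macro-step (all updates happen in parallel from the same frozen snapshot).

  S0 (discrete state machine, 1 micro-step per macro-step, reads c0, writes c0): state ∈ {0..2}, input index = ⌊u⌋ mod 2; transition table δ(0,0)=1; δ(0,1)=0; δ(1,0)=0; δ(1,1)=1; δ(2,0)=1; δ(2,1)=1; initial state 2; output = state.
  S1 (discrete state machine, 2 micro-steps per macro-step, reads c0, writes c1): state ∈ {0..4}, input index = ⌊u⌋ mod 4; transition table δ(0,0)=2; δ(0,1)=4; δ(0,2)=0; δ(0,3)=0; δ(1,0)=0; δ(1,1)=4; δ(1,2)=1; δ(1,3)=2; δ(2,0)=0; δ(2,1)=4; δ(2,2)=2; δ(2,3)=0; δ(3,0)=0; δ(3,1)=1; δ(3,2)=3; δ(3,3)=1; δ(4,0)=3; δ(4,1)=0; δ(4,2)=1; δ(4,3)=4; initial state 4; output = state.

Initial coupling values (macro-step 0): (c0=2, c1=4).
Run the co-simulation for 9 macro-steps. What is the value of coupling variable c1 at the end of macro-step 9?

macro 1: S0 reads c0=2 → after 1×micro: 1; S1 reads c0=2 → after 2×micro: 1 ⇒ (c0=1, c1=1)
macro 2: S0 reads c0=1 → after 1×micro: 1; S1 reads c0=1 → after 2×micro: 0 ⇒ (c0=1, c1=0)
macro 3: S0 reads c0=1 → after 1×micro: 1; S1 reads c0=1 → after 2×micro: 0 ⇒ (c0=1, c1=0)
macro 4: S0 reads c0=1 → after 1×micro: 1; S1 reads c0=1 → after 2×micro: 0 ⇒ (c0=1, c1=0)
macro 5: S0 reads c0=1 → after 1×micro: 1; S1 reads c0=1 → after 2×micro: 0 ⇒ (c0=1, c1=0)
macro 6: S0 reads c0=1 → after 1×micro: 1; S1 reads c0=1 → after 2×micro: 0 ⇒ (c0=1, c1=0)
macro 7: S0 reads c0=1 → after 1×micro: 1; S1 reads c0=1 → after 2×micro: 0 ⇒ (c0=1, c1=0)
macro 8: S0 reads c0=1 → after 1×micro: 1; S1 reads c0=1 → after 2×micro: 0 ⇒ (c0=1, c1=0)
macro 9: S0 reads c0=1 → after 1×micro: 1; S1 reads c0=1 → after 2×micro: 0 ⇒ (c0=1, c1=0)

c1 at macro-step 9 = 0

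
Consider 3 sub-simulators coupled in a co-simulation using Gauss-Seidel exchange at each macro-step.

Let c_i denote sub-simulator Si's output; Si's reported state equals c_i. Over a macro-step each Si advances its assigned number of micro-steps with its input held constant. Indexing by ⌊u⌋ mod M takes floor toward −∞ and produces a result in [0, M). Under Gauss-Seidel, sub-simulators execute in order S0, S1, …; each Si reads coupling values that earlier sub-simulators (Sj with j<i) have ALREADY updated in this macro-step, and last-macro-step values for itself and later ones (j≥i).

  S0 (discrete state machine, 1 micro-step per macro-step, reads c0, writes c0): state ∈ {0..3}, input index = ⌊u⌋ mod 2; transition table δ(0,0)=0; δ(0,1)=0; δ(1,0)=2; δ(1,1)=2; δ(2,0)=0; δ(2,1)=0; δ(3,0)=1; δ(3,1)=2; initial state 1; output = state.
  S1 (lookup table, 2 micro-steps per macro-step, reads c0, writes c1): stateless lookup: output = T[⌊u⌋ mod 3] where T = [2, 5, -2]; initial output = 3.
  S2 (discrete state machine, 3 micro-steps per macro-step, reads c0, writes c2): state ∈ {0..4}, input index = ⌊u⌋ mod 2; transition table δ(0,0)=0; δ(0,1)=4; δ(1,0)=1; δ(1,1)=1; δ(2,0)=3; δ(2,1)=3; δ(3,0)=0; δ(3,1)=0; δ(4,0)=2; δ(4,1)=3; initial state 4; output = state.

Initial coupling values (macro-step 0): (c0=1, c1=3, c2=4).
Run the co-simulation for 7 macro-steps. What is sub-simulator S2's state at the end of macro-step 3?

S2 state at macro-step 3 = 0

macro 1: S0 reads c0=1 → after 1×micro: 2; S1 reads c0=2 → after 2×micro: -2; S2 reads c0=2 → after 3×micro: 0 ⇒ (c0=2, c1=-2, c2=0)
macro 2: S0 reads c0=2 → after 1×micro: 0; S1 reads c0=0 → after 2×micro: 2; S2 reads c0=0 → after 3×micro: 0 ⇒ (c0=0, c1=2, c2=0)
macro 3: S0 reads c0=0 → after 1×micro: 0; S1 reads c0=0 → after 2×micro: 2; S2 reads c0=0 → after 3×micro: 0 ⇒ (c0=0, c1=2, c2=0)
macro 4: S0 reads c0=0 → after 1×micro: 0; S1 reads c0=0 → after 2×micro: 2; S2 reads c0=0 → after 3×micro: 0 ⇒ (c0=0, c1=2, c2=0)
macro 5: S0 reads c0=0 → after 1×micro: 0; S1 reads c0=0 → after 2×micro: 2; S2 reads c0=0 → after 3×micro: 0 ⇒ (c0=0, c1=2, c2=0)
macro 6: S0 reads c0=0 → after 1×micro: 0; S1 reads c0=0 → after 2×micro: 2; S2 reads c0=0 → after 3×micro: 0 ⇒ (c0=0, c1=2, c2=0)
macro 7: S0 reads c0=0 → after 1×micro: 0; S1 reads c0=0 → after 2×micro: 2; S2 reads c0=0 → after 3×micro: 0 ⇒ (c0=0, c1=2, c2=0)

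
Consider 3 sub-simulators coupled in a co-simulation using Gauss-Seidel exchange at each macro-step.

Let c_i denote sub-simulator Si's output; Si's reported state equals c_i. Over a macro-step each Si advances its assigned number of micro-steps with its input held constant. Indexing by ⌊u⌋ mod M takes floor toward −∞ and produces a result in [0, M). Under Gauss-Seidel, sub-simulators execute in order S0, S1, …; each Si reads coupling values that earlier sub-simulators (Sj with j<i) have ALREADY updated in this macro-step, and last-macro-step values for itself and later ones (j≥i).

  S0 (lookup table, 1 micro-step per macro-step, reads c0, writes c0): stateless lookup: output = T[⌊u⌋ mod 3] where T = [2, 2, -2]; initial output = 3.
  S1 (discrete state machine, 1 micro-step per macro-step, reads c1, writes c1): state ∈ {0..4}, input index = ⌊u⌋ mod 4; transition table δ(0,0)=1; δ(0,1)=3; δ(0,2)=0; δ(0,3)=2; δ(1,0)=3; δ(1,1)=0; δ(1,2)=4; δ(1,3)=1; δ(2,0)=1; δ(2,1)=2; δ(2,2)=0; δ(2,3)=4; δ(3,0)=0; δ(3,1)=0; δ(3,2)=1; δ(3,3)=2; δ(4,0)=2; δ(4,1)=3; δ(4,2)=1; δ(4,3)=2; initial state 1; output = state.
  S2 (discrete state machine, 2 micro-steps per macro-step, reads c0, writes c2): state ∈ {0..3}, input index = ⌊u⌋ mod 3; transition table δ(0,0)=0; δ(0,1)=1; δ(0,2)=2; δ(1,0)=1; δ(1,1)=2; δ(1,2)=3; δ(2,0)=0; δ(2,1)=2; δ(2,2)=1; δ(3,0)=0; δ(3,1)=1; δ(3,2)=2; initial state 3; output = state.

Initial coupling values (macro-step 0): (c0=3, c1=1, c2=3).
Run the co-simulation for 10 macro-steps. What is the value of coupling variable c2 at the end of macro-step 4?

c2 at macro-step 4 = 2

macro 1: S0 reads c0=3 → after 1×micro: 2; S1 reads c1=1 → after 1×micro: 0; S2 reads c0=2 → after 2×micro: 1 ⇒ (c0=2, c1=0, c2=1)
macro 2: S0 reads c0=2 → after 1×micro: -2; S1 reads c1=0 → after 1×micro: 1; S2 reads c0=-2 → after 2×micro: 2 ⇒ (c0=-2, c1=1, c2=2)
macro 3: S0 reads c0=-2 → after 1×micro: 2; S1 reads c1=1 → after 1×micro: 0; S2 reads c0=2 → after 2×micro: 3 ⇒ (c0=2, c1=0, c2=3)
macro 4: S0 reads c0=2 → after 1×micro: -2; S1 reads c1=0 → after 1×micro: 1; S2 reads c0=-2 → after 2×micro: 2 ⇒ (c0=-2, c1=1, c2=2)
macro 5: S0 reads c0=-2 → after 1×micro: 2; S1 reads c1=1 → after 1×micro: 0; S2 reads c0=2 → after 2×micro: 3 ⇒ (c0=2, c1=0, c2=3)
macro 6: S0 reads c0=2 → after 1×micro: -2; S1 reads c1=0 → after 1×micro: 1; S2 reads c0=-2 → after 2×micro: 2 ⇒ (c0=-2, c1=1, c2=2)
macro 7: S0 reads c0=-2 → after 1×micro: 2; S1 reads c1=1 → after 1×micro: 0; S2 reads c0=2 → after 2×micro: 3 ⇒ (c0=2, c1=0, c2=3)
macro 8: S0 reads c0=2 → after 1×micro: -2; S1 reads c1=0 → after 1×micro: 1; S2 reads c0=-2 → after 2×micro: 2 ⇒ (c0=-2, c1=1, c2=2)
macro 9: S0 reads c0=-2 → after 1×micro: 2; S1 reads c1=1 → after 1×micro: 0; S2 reads c0=2 → after 2×micro: 3 ⇒ (c0=2, c1=0, c2=3)
macro 10: S0 reads c0=2 → after 1×micro: -2; S1 reads c1=0 → after 1×micro: 1; S2 reads c0=-2 → after 2×micro: 2 ⇒ (c0=-2, c1=1, c2=2)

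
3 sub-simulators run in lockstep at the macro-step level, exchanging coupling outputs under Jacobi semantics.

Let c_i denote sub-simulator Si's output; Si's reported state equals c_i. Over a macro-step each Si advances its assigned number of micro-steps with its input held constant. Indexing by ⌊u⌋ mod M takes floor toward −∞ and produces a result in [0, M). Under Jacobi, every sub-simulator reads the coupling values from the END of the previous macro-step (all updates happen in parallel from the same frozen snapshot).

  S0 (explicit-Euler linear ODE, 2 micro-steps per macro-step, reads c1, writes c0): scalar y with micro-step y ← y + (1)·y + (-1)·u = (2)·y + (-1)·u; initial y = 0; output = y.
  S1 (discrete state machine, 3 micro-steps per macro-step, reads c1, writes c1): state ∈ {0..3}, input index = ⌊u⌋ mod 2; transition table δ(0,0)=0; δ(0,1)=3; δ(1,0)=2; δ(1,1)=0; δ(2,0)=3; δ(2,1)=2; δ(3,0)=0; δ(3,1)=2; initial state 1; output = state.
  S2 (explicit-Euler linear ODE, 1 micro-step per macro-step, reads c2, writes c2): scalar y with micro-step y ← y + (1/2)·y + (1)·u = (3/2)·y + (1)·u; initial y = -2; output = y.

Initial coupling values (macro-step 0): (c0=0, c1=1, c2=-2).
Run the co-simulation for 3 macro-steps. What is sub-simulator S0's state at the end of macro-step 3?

macro 1: S0 reads c1=1 → after 2×micro: -3; S1 reads c1=1 → after 3×micro: 2; S2 reads c2=-2 → after 1×micro: -5 ⇒ (c0=-3, c1=2, c2=-5)
macro 2: S0 reads c1=2 → after 2×micro: -18; S1 reads c1=2 → after 3×micro: 0; S2 reads c2=-5 → after 1×micro: -25/2 ⇒ (c0=-18, c1=0, c2=-25/2)
macro 3: S0 reads c1=0 → after 2×micro: -72; S1 reads c1=0 → after 3×micro: 0; S2 reads c2=-25/2 → after 1×micro: -125/4 ⇒ (c0=-72, c1=0, c2=-125/4)

S0 state at macro-step 3 = -72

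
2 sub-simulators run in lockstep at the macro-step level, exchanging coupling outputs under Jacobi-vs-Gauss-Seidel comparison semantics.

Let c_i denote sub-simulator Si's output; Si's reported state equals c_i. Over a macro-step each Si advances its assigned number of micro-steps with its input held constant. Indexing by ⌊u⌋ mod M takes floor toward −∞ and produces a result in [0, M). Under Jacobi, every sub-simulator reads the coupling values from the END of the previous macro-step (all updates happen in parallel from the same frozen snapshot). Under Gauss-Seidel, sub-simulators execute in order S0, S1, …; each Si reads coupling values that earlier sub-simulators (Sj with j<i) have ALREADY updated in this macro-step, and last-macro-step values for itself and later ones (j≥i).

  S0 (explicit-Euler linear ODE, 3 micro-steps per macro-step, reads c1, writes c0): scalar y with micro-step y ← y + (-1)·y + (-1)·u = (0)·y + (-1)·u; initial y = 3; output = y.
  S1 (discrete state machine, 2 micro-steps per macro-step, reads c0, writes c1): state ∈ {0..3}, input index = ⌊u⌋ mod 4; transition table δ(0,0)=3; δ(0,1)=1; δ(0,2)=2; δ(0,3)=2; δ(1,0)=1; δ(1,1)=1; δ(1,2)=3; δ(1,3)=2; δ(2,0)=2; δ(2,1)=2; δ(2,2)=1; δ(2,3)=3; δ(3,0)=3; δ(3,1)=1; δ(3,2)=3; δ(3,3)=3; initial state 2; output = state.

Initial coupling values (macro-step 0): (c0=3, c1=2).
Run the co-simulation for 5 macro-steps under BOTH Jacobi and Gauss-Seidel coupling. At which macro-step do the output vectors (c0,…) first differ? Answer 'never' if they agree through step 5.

[Jacobi] macro 1: S0 reads c1=2 → after 3×micro: -2; S1 reads c0=3 → after 2×micro: 3 ⇒ (c0=-2, c1=3)
[Jacobi] macro 2: S0 reads c1=3 → after 3×micro: -3; S1 reads c0=-2 → after 2×micro: 3 ⇒ (c0=-3, c1=3)
[Jacobi] macro 3: S0 reads c1=3 → after 3×micro: -3; S1 reads c0=-3 → after 2×micro: 1 ⇒ (c0=-3, c1=1)
[Jacobi] macro 4: S0 reads c1=1 → after 3×micro: -1; S1 reads c0=-3 → after 2×micro: 1 ⇒ (c0=-1, c1=1)
[Jacobi] macro 5: S0 reads c1=1 → after 3×micro: -1; S1 reads c0=-1 → after 2×micro: 3 ⇒ (c0=-1, c1=3)
[Gauss-Seidel] macro 1: S0 reads c1=2 → after 3×micro: -2; S1 reads c0=-2 → after 2×micro: 3 ⇒ (c0=-2, c1=3)
[Gauss-Seidel] macro 2: S0 reads c1=3 → after 3×micro: -3; S1 reads c0=-3 → after 2×micro: 1 ⇒ (c0=-3, c1=1)
[Gauss-Seidel] macro 3: S0 reads c1=1 → after 3×micro: -1; S1 reads c0=-1 → after 2×micro: 3 ⇒ (c0=-1, c1=3)
[Gauss-Seidel] macro 4: S0 reads c1=3 → after 3×micro: -3; S1 reads c0=-3 → after 2×micro: 1 ⇒ (c0=-3, c1=1)
[Gauss-Seidel] macro 5: S0 reads c1=1 → after 3×micro: -1; S1 reads c0=-1 → after 2×micro: 3 ⇒ (c0=-1, c1=3)

first divergence at macro-step: 2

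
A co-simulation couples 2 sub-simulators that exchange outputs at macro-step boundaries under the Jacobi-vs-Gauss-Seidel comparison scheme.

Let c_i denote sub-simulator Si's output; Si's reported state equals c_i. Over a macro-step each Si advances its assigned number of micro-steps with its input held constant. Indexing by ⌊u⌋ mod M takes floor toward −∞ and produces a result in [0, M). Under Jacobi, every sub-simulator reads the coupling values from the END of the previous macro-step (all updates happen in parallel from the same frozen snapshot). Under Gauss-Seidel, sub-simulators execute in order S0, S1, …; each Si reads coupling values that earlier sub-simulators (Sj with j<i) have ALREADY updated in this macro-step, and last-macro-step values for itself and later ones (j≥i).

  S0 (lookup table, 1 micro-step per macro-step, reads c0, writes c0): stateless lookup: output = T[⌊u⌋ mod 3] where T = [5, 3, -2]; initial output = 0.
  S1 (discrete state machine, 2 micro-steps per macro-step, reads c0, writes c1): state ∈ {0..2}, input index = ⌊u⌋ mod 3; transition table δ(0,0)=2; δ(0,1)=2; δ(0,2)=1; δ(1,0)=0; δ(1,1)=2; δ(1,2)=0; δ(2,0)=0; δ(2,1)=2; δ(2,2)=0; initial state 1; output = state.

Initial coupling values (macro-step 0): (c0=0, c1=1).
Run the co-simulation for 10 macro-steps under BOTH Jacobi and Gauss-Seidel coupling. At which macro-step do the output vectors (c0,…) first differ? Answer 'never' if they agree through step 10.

[Jacobi] macro 1: S0 reads c0=0 → after 1×micro: 5; S1 reads c0=0 → after 2×micro: 2 ⇒ (c0=5, c1=2)
[Jacobi] macro 2: S0 reads c0=5 → after 1×micro: -2; S1 reads c0=5 → after 2×micro: 1 ⇒ (c0=-2, c1=1)
[Jacobi] macro 3: S0 reads c0=-2 → after 1×micro: 3; S1 reads c0=-2 → after 2×micro: 2 ⇒ (c0=3, c1=2)
[Jacobi] macro 4: S0 reads c0=3 → after 1×micro: 5; S1 reads c0=3 → after 2×micro: 2 ⇒ (c0=5, c1=2)
[Jacobi] macro 5: S0 reads c0=5 → after 1×micro: -2; S1 reads c0=5 → after 2×micro: 1 ⇒ (c0=-2, c1=1)
[Jacobi] macro 6: S0 reads c0=-2 → after 1×micro: 3; S1 reads c0=-2 → after 2×micro: 2 ⇒ (c0=3, c1=2)
[Jacobi] macro 7: S0 reads c0=3 → after 1×micro: 5; S1 reads c0=3 → after 2×micro: 2 ⇒ (c0=5, c1=2)
[Jacobi] macro 8: S0 reads c0=5 → after 1×micro: -2; S1 reads c0=5 → after 2×micro: 1 ⇒ (c0=-2, c1=1)
[Jacobi] macro 9: S0 reads c0=-2 → after 1×micro: 3; S1 reads c0=-2 → after 2×micro: 2 ⇒ (c0=3, c1=2)
[Jacobi] macro 10: S0 reads c0=3 → after 1×micro: 5; S1 reads c0=3 → after 2×micro: 2 ⇒ (c0=5, c1=2)
[Gauss-Seidel] macro 1: S0 reads c0=0 → after 1×micro: 5; S1 reads c0=5 → after 2×micro: 1 ⇒ (c0=5, c1=1)
[Gauss-Seidel] macro 2: S0 reads c0=5 → after 1×micro: -2; S1 reads c0=-2 → after 2×micro: 2 ⇒ (c0=-2, c1=2)
[Gauss-Seidel] macro 3: S0 reads c0=-2 → after 1×micro: 3; S1 reads c0=3 → after 2×micro: 2 ⇒ (c0=3, c1=2)
[Gauss-Seidel] macro 4: S0 reads c0=3 → after 1×micro: 5; S1 reads c0=5 → after 2×micro: 1 ⇒ (c0=5, c1=1)
[Gauss-Seidel] macro 5: S0 reads c0=5 → after 1×micro: -2; S1 reads c0=-2 → after 2×micro: 2 ⇒ (c0=-2, c1=2)
[Gauss-Seidel] macro 6: S0 reads c0=-2 → after 1×micro: 3; S1 reads c0=3 → after 2×micro: 2 ⇒ (c0=3, c1=2)
[Gauss-Seidel] macro 7: S0 reads c0=3 → after 1×micro: 5; S1 reads c0=5 → after 2×micro: 1 ⇒ (c0=5, c1=1)
[Gauss-Seidel] macro 8: S0 reads c0=5 → after 1×micro: -2; S1 reads c0=-2 → after 2×micro: 2 ⇒ (c0=-2, c1=2)
[Gauss-Seidel] macro 9: S0 reads c0=-2 → after 1×micro: 3; S1 reads c0=3 → after 2×micro: 2 ⇒ (c0=3, c1=2)
[Gauss-Seidel] macro 10: S0 reads c0=3 → after 1×micro: 5; S1 reads c0=5 → after 2×micro: 1 ⇒ (c0=5, c1=1)

first divergence at macro-step: 1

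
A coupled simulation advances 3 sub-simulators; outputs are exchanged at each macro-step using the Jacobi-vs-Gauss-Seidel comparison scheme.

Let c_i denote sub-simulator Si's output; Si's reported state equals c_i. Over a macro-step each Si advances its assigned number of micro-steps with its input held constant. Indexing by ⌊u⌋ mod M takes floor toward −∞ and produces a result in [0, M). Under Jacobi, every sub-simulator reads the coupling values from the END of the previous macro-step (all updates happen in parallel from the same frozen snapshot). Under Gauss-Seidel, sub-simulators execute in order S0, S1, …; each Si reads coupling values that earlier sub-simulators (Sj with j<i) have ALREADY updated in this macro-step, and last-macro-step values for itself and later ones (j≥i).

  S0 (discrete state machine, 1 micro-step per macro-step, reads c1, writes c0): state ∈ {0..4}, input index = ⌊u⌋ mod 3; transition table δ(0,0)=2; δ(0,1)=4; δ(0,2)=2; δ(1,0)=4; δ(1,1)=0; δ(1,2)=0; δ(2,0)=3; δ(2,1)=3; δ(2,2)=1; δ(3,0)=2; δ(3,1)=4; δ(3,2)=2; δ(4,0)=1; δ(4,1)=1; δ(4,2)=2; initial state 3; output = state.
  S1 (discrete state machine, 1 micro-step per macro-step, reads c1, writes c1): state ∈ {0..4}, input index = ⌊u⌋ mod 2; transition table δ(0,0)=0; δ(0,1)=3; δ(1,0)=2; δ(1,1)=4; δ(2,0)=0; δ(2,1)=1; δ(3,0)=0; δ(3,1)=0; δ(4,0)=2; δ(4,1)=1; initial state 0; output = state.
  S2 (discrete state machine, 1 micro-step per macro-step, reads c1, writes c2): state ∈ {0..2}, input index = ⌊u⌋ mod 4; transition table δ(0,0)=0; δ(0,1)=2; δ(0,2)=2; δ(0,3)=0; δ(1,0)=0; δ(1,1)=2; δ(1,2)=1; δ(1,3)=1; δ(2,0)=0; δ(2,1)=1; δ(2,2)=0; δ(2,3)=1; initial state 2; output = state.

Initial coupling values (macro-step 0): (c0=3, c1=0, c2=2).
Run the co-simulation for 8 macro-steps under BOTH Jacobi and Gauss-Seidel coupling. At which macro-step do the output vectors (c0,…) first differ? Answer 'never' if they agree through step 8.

[Jacobi] macro 1: S0 reads c1=0 → after 1×micro: 2; S1 reads c1=0 → after 1×micro: 0; S2 reads c1=0 → after 1×micro: 0 ⇒ (c0=2, c1=0, c2=0)
[Jacobi] macro 2: S0 reads c1=0 → after 1×micro: 3; S1 reads c1=0 → after 1×micro: 0; S2 reads c1=0 → after 1×micro: 0 ⇒ (c0=3, c1=0, c2=0)
[Jacobi] macro 3: S0 reads c1=0 → after 1×micro: 2; S1 reads c1=0 → after 1×micro: 0; S2 reads c1=0 → after 1×micro: 0 ⇒ (c0=2, c1=0, c2=0)
[Jacobi] macro 4: S0 reads c1=0 → after 1×micro: 3; S1 reads c1=0 → after 1×micro: 0; S2 reads c1=0 → after 1×micro: 0 ⇒ (c0=3, c1=0, c2=0)
[Jacobi] macro 5: S0 reads c1=0 → after 1×micro: 2; S1 reads c1=0 → after 1×micro: 0; S2 reads c1=0 → after 1×micro: 0 ⇒ (c0=2, c1=0, c2=0)
[Jacobi] macro 6: S0 reads c1=0 → after 1×micro: 3; S1 reads c1=0 → after 1×micro: 0; S2 reads c1=0 → after 1×micro: 0 ⇒ (c0=3, c1=0, c2=0)
[Jacobi] macro 7: S0 reads c1=0 → after 1×micro: 2; S1 reads c1=0 → after 1×micro: 0; S2 reads c1=0 → after 1×micro: 0 ⇒ (c0=2, c1=0, c2=0)
[Jacobi] macro 8: S0 reads c1=0 → after 1×micro: 3; S1 reads c1=0 → after 1×micro: 0; S2 reads c1=0 → after 1×micro: 0 ⇒ (c0=3, c1=0, c2=0)
[Gauss-Seidel] macro 1: S0 reads c1=0 → after 1×micro: 2; S1 reads c1=0 → after 1×micro: 0; S2 reads c1=0 → after 1×micro: 0 ⇒ (c0=2, c1=0, c2=0)
[Gauss-Seidel] macro 2: S0 reads c1=0 → after 1×micro: 3; S1 reads c1=0 → after 1×micro: 0; S2 reads c1=0 → after 1×micro: 0 ⇒ (c0=3, c1=0, c2=0)
[Gauss-Seidel] macro 3: S0 reads c1=0 → after 1×micro: 2; S1 reads c1=0 → after 1×micro: 0; S2 reads c1=0 → after 1×micro: 0 ⇒ (c0=2, c1=0, c2=0)
[Gauss-Seidel] macro 4: S0 reads c1=0 → after 1×micro: 3; S1 reads c1=0 → after 1×micro: 0; S2 reads c1=0 → after 1×micro: 0 ⇒ (c0=3, c1=0, c2=0)
[Gauss-Seidel] macro 5: S0 reads c1=0 → after 1×micro: 2; S1 reads c1=0 → after 1×micro: 0; S2 reads c1=0 → after 1×micro: 0 ⇒ (c0=2, c1=0, c2=0)
[Gauss-Seidel] macro 6: S0 reads c1=0 → after 1×micro: 3; S1 reads c1=0 → after 1×micro: 0; S2 reads c1=0 → after 1×micro: 0 ⇒ (c0=3, c1=0, c2=0)
[Gauss-Seidel] macro 7: S0 reads c1=0 → after 1×micro: 2; S1 reads c1=0 → after 1×micro: 0; S2 reads c1=0 → after 1×micro: 0 ⇒ (c0=2, c1=0, c2=0)
[Gauss-Seidel] macro 8: S0 reads c1=0 → after 1×micro: 3; S1 reads c1=0 → after 1×micro: 0; S2 reads c1=0 → after 1×micro: 0 ⇒ (c0=3, c1=0, c2=0)

first divergence at macro-step: never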